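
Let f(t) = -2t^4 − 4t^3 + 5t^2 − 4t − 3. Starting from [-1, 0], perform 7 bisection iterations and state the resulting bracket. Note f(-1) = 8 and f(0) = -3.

[-0.4453125, -0.4375]

midpoint -0.5: f = 0.625 > 0 → [-0.5, 0]
midpoint -0.25: f = -1.632812 < 0 → [-0.5, -0.25]
midpoint -0.375: f = -0.625488 < 0 → [-0.5, -0.375]
midpoint -0.4375: f = -0.0313 < 0 → [-0.5, -0.4375]
midpoint -0.46875: f = 0.2891 > 0 → [-0.46875, -0.4375]
midpoint -0.453125: f = 0.1269 > 0 → [-0.453125, -0.4375]
midpoint -0.4453125: f = 0.0473 > 0 → [-0.4453125, -0.4375]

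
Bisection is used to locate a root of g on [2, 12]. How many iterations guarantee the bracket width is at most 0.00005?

18

Width after n steps is 10/2^n. Need 2^n ≥ 10/0.00005 = 200000.
2^17 = 131072 < 200000 ≤ 2^18 = 262144, so n = 18.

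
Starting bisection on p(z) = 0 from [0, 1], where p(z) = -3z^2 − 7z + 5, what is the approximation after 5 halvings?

z = 0.5 gives p = 0.75, positive; keep [0.5, 1]
z = 0.75 gives p = -1.9375, negative; keep [0.5, 0.75]
z = 0.625 gives p = -0.546875, negative; keep [0.5, 0.625]
z = 0.5625 gives p = 0.1133, positive; keep [0.5625, 0.625]
z = 0.59375 gives p = -0.2139, negative; keep [0.5625, 0.59375]

0.59375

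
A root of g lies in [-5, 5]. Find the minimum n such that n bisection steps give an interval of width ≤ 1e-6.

Width after n steps is 10/2^n. Need 2^n ≥ 10/1e-6 = 10000000.
2^23 = 8388608 < 10000000 ≤ 2^24 = 16777216, so n = 24.

24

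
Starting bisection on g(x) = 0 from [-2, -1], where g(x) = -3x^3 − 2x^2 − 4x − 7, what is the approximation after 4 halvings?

-1.1875

g(-1.5) = 4.625 > 0, so the root lies in [-1.5, -1]
g(-1.25) = 0.734375 > 0, so the root lies in [-1.25, -1]
g(-1.125) = -0.759766 < 0, so the root lies in [-1.25, -1.125]
g(-1.1875) = -0.0466 < 0, so the root lies in [-1.25, -1.1875]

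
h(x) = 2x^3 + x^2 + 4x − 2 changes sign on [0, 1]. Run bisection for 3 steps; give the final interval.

x = 0.5 gives h = 0.5, positive; keep [0, 0.5]
x = 0.25 gives h = -0.90625, negative; keep [0.25, 0.5]
x = 0.375 gives h = -0.253906, negative; keep [0.375, 0.5]

[0.375, 0.5]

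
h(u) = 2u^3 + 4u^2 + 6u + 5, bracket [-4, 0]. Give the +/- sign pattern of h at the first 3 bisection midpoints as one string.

-+-

u = -2 gives h = -7, negative; keep [-2, 0]
u = -1 gives h = 1, positive; keep [-2, -1]
u = -1.5 gives h = -1.75, negative; keep [-1.5, -1]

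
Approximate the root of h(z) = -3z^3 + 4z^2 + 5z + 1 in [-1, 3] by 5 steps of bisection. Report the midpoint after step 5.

2.125

h(1) = 7 > 0, so the root lies in [1, 3]
h(2) = 3 > 0, so the root lies in [2, 3]
h(2.5) = -8.375 < 0, so the root lies in [2, 2.5]
h(2.25) = -1.6719 < 0, so the root lies in [2, 2.25]
h(2.125) = 0.9004 > 0, so the root lies in [2.125, 2.25]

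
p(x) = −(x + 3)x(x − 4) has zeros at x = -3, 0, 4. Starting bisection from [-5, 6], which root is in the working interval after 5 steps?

m = 0.5, p(m) = 6.125 (+); new bracket [0.5, 6]
m = 3.25, p(m) = 15.234375 (+); new bracket [3.25, 6]
m = 4.625, p(m) = -22.041016 (−); new bracket [3.25, 4.625]
m = 3.9375, p(m) = 1.7073 (+); new bracket [3.9375, 4.625]
m = 4.28125, p(m) = -8.7674 (−); new bracket [3.9375, 4.28125]

4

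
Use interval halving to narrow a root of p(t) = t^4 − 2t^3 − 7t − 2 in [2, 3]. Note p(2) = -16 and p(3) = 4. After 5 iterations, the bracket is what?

[2.90625, 2.9375]

p(2.5) = -11.6875 < 0, so the root lies in [2.5, 3]
p(2.75) = -5.652344 < 0, so the root lies in [2.75, 3]
p(2.875) = -1.331787 < 0, so the root lies in [2.875, 3]
p(2.9375) = 1.2007 > 0, so the root lies in [2.875, 2.9375]
p(2.90625) = -0.098 < 0, so the root lies in [2.90625, 2.9375]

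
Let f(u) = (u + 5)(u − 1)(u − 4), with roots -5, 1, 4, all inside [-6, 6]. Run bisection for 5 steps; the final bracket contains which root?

f(0) = 20 > 0, so the root lies in [-6, 0]
f(-3) = 56 > 0, so the root lies in [-6, -3]
f(-4.5) = 23.375 > 0, so the root lies in [-6, -4.5]
f(-5.25) = -14.4531 < 0, so the root lies in [-5.25, -4.5]
f(-4.875) = 6.5176 > 0, so the root lies in [-5.25, -4.875]

-5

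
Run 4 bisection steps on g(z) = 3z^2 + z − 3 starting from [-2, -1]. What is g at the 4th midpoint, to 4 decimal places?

g(-1.5) = 2.25 > 0, so the root lies in [-1.5, -1]
g(-1.25) = 0.4375 > 0, so the root lies in [-1.25, -1]
g(-1.125) = -0.328125 < 0, so the root lies in [-1.25, -1.125]
g(-1.1875) = 0.043 > 0, so the root lies in [-1.1875, -1.125]

0.0430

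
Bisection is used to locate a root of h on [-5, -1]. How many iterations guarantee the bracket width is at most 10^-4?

Width after n steps is 4/2^n. Need 2^n ≥ 4/10^-4 = 40000.
2^15 = 32768 < 40000 ≤ 2^16 = 65536, so n = 16.

16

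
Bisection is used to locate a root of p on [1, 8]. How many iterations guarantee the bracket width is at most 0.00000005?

Width after n steps is 7/2^n. Need 2^n ≥ 7/0.00000005 = 140000000.
2^27 = 134217728 < 140000000 ≤ 2^28 = 268435456, so n = 28.

28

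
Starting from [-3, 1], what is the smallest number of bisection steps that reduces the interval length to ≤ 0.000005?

Width after n steps is 4/2^n. Need 2^n ≥ 4/0.000005 = 800000.
2^19 = 524288 < 800000 ≤ 2^20 = 1048576, so n = 20.

20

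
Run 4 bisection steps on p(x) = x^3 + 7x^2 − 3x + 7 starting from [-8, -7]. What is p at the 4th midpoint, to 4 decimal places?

p(-7.5) = 1.375 > 0, so the root lies in [-8, -7.5]
p(-7.75) = -14.796875 < 0, so the root lies in [-7.75, -7.5]
p(-7.625) = -6.462891 < 0, so the root lies in [-7.625, -7.5]
p(-7.5625) = -2.4827 < 0, so the root lies in [-7.5625, -7.5]

-2.4827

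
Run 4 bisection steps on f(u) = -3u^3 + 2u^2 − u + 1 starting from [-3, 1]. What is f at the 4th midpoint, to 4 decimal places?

0.1094

u = -1 gives f = 7, positive; keep [-1, 1]
u = 0 gives f = 1, positive; keep [0, 1]
u = 0.5 gives f = 0.625, positive; keep [0.5, 1]
u = 0.75 gives f = 0.1094, positive; keep [0.75, 1]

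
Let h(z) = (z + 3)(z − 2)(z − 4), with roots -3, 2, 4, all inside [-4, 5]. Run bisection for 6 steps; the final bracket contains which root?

-3

h(0.5) = 18.375 > 0, so the root lies in [-4, 0.5]
h(-1.75) = 26.953125 > 0, so the root lies in [-4, -1.75]
h(-2.875) = 4.189453 > 0, so the root lies in [-4, -2.875]
h(-3.4375) = -17.6931 < 0, so the root lies in [-3.4375, -2.875]
h(-3.15625) = -5.7655 < 0, so the root lies in [-3.15625, -2.875]
h(-3.015625) = -0.5498 < 0, so the root lies in [-3.015625, -2.875]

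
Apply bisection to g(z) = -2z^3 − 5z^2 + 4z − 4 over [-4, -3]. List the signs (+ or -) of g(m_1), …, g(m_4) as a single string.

+-++

m = -3.5, g(m) = 6.5 (+); new bracket [-3.5, -3]
m = -3.25, g(m) = -1.15625 (−); new bracket [-3.5, -3.25]
m = -3.375, g(m) = 2.433594 (+); new bracket [-3.375, -3.25]
m = -3.3125, g(m) = 0.5806 (+); new bracket [-3.3125, -3.25]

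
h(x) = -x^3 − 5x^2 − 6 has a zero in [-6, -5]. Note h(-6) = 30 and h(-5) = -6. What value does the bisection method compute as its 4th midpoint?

-5.1875

midpoint -5.5: h = 9.125 > 0 → [-5.5, -5]
midpoint -5.25: h = 0.890625 > 0 → [-5.25, -5]
midpoint -5.125: h = -2.716797 < 0 → [-5.25, -5.125]
midpoint -5.1875: h = -0.9543 < 0 → [-5.25, -5.1875]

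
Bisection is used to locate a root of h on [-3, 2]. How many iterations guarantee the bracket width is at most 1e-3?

13

Width after n steps is 5/2^n. Need 2^n ≥ 5/1e-3 = 5000.
2^12 = 4096 < 5000 ≤ 2^13 = 8192, so n = 13.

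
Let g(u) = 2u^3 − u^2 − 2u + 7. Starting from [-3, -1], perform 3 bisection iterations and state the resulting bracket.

g(-2) = -9 < 0, so the root lies in [-2, -1]
g(-1.5) = 1 > 0, so the root lies in [-2, -1.5]
g(-1.75) = -3.28125 < 0, so the root lies in [-1.75, -1.5]

[-1.75, -1.5]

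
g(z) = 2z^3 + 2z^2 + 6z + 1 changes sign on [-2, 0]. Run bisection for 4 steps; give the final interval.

midpoint -1: g = -5 < 0 → [-1, 0]
midpoint -0.5: g = -1.75 < 0 → [-0.5, 0]
midpoint -0.25: g = -0.40625 < 0 → [-0.25, 0]
midpoint -0.125: g = 0.2773 > 0 → [-0.25, -0.125]

[-0.25, -0.125]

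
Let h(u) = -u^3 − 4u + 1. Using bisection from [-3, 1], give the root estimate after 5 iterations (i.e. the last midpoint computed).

0.125

m = -1, h(m) = 6 (+); new bracket [-1, 1]
m = 0, h(m) = 1 (+); new bracket [0, 1]
m = 0.5, h(m) = -1.125 (−); new bracket [0, 0.5]
m = 0.25, h(m) = -0.0156 (−); new bracket [0, 0.25]
m = 0.125, h(m) = 0.498 (+); new bracket [0.125, 0.25]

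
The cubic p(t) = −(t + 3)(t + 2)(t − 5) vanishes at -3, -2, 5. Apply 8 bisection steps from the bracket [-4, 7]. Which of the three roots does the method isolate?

5

midpoint 1.5: p = 55.125 > 0 → [1.5, 7]
midpoint 4.25: p = 33.984375 > 0 → [4.25, 7]
midpoint 5.625: p = -41.103516 < 0 → [4.25, 5.625]
midpoint 4.9375: p = 3.4417 > 0 → [4.9375, 5.625]
midpoint 5.28125: p = -16.9588 < 0 → [4.9375, 5.28125]
midpoint 5.109375: p = -6.3058 < 0 → [4.9375, 5.109375]
midpoint 5.0234375: p = -1.3208 < 0 → [4.9375, 5.0234375]
midpoint 4.98046875: p = 1.088 > 0 → [4.98046875, 5.0234375]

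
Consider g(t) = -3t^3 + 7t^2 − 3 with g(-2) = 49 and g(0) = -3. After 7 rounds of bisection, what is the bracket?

m = -1, g(m) = 7 (+); new bracket [-1, 0]
m = -0.5, g(m) = -0.875 (−); new bracket [-1, -0.5]
m = -0.75, g(m) = 2.203125 (+); new bracket [-0.75, -0.5]
m = -0.625, g(m) = 0.4668 (+); new bracket [-0.625, -0.5]
m = -0.5625, g(m) = -0.2512 (−); new bracket [-0.625, -0.5625]
m = -0.59375, g(m) = 0.0957 (+); new bracket [-0.59375, -0.5625]
m = -0.578125, g(m) = -0.0807 (−); new bracket [-0.59375, -0.578125]

[-0.59375, -0.578125]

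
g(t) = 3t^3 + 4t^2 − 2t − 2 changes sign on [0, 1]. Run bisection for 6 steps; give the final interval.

midpoint 0.5: g = -1.625 < 0 → [0.5, 1]
midpoint 0.75: g = 0.015625 > 0 → [0.5, 0.75]
midpoint 0.625: g = -0.955078 < 0 → [0.625, 0.75]
midpoint 0.6875: g = -0.5095 < 0 → [0.6875, 0.75]
midpoint 0.71875: g = -0.2572 < 0 → [0.71875, 0.75]
midpoint 0.734375: g = -0.1234 < 0 → [0.734375, 0.75]

[0.734375, 0.75]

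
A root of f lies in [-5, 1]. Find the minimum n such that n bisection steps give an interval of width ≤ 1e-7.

26

Width after n steps is 6/2^n. Need 2^n ≥ 6/1e-7 = 60000000.
2^25 = 33554432 < 60000000 ≤ 2^26 = 67108864, so n = 26.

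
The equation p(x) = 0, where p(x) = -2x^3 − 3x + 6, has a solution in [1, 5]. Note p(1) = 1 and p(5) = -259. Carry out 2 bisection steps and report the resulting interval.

p(3) = -57 < 0, so the root lies in [1, 3]
p(2) = -16 < 0, so the root lies in [1, 2]

[1, 2]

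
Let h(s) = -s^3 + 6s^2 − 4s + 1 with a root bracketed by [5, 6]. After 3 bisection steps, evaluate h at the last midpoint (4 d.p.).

h(5.5) = -5.875 < 0, so the root lies in [5, 5.5]
h(5.25) = 0.671875 > 0, so the root lies in [5.25, 5.5]
h(5.375) = -2.443359 < 0, so the root lies in [5.25, 5.375]

-2.4434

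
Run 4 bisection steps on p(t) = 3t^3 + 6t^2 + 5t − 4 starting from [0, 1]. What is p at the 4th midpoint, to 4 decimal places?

-0.4128

midpoint 0.5: p = 0.375 > 0 → [0, 0.5]
midpoint 0.25: p = -2.328125 < 0 → [0.25, 0.5]
midpoint 0.375: p = -1.123047 < 0 → [0.375, 0.5]
midpoint 0.4375: p = -0.4128 < 0 → [0.4375, 0.5]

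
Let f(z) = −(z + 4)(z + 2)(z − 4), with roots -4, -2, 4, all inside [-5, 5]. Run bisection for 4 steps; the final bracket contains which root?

f(0) = 32 > 0, so the root lies in [0, 5]
f(2.5) = 43.875 > 0, so the root lies in [2.5, 5]
f(3.75) = 11.140625 > 0, so the root lies in [3.75, 5]
f(4.375) = -20.0215 < 0, so the root lies in [3.75, 4.375]

4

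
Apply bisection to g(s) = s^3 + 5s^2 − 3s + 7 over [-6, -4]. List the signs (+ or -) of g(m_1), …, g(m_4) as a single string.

++-+

s = -5 gives g = 22, positive; keep [-6, -5]
s = -5.5 gives g = 8.375, positive; keep [-6, -5.5]
s = -5.75 gives g = -0.546875, negative; keep [-5.75, -5.5]
s = -5.625 gives g = 4.0996, positive; keep [-5.75, -5.625]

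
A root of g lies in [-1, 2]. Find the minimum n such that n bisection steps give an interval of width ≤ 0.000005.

20

Width after n steps is 3/2^n. Need 2^n ≥ 3/0.000005 = 600000.
2^19 = 524288 < 600000 ≤ 2^20 = 1048576, so n = 20.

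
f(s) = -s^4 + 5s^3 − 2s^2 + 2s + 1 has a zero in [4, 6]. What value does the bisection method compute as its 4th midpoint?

midpoint 5: f = -39 < 0 → [4, 5]
midpoint 4.5: f = 15.0625 > 0 → [4.5, 5]
midpoint 4.75: f = -7.832031 < 0 → [4.5, 4.75]
midpoint 4.625: f = 4.5681 > 0 → [4.625, 4.75]

4.625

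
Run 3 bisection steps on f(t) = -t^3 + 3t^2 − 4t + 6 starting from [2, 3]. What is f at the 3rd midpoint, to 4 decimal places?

0.0254

f(2.5) = -0.875 < 0, so the root lies in [2, 2.5]
f(2.25) = 0.796875 > 0, so the root lies in [2.25, 2.5]
f(2.375) = 0.025391 > 0, so the root lies in [2.375, 2.5]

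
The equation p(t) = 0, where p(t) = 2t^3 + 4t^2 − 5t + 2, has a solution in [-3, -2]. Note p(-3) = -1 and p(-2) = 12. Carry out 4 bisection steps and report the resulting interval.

p(-2.5) = 8.25 > 0, so the root lies in [-3, -2.5]
p(-2.75) = 4.40625 > 0, so the root lies in [-3, -2.75]
p(-2.875) = 1.910156 > 0, so the root lies in [-3, -2.875]
p(-2.9375) = 0.5083 > 0, so the root lies in [-3, -2.9375]

[-3, -2.9375]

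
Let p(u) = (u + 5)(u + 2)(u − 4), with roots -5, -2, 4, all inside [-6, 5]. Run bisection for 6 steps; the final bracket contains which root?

4

midpoint -0.5: p = -30.375 < 0 → [-0.5, 5]
midpoint 2.25: p = -53.921875 < 0 → [2.25, 5]
midpoint 3.625: p = -18.193359 < 0 → [3.625, 5]
midpoint 4.3125: p = 18.3704 > 0 → [3.625, 4.3125]
midpoint 3.96875: p = -1.6729 < 0 → [3.96875, 4.3125]
midpoint 4.140625: p = 7.8932 > 0 → [3.96875, 4.140625]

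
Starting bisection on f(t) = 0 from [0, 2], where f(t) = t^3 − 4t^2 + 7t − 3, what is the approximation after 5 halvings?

0.5625

f(1) = 1 > 0, so the root lies in [0, 1]
f(0.5) = -0.375 < 0, so the root lies in [0.5, 1]
f(0.75) = 0.421875 > 0, so the root lies in [0.5, 0.75]
f(0.625) = 0.0566 > 0, so the root lies in [0.5, 0.625]
f(0.5625) = -0.1501 < 0, so the root lies in [0.5625, 0.625]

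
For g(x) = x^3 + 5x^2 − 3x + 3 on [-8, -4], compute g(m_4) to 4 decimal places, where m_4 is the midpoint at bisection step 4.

x = -6 gives g = -15, negative; keep [-6, -4]
x = -5 gives g = 18, positive; keep [-6, -5]
x = -5.5 gives g = 4.375, positive; keep [-6, -5.5]
x = -5.75 gives g = -4.5469, negative; keep [-5.75, -5.5]

-4.5469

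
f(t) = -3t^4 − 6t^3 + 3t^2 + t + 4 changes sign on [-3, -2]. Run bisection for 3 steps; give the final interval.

[-2.5, -2.375]

midpoint -2.5: f = -3.1875 < 0 → [-2.5, -2]
midpoint -2.25: f = 8.394531 > 0 → [-2.5, -2.25]
midpoint -2.375: f = 3.47583 > 0 → [-2.5, -2.375]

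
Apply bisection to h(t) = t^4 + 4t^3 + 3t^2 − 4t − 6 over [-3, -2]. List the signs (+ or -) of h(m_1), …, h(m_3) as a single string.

m = -2.5, h(m) = -0.6875 (−); new bracket [-3, -2.5]
m = -2.75, h(m) = 1.691406 (+); new bracket [-2.75, -2.5]
m = -2.625, h(m) = 0.301025 (+); new bracket [-2.625, -2.5]

-++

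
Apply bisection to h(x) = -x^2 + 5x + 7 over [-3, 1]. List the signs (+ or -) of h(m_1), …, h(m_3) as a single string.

x = -1 gives h = 1, positive; keep [-3, -1]
x = -2 gives h = -7, negative; keep [-2, -1]
x = -1.5 gives h = -2.75, negative; keep [-1.5, -1]

+--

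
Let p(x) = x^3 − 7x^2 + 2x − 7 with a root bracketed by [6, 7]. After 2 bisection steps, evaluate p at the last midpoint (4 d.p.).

-4.8906

p(6.5) = -15.125 < 0, so the root lies in [6.5, 7]
p(6.75) = -4.890625 < 0, so the root lies in [6.75, 7]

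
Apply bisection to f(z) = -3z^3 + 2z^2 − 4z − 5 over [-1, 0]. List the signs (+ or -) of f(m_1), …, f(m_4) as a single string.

-+--

midpoint -0.5: f = -2.125 < 0 → [-1, -0.5]
midpoint -0.75: f = 0.390625 > 0 → [-0.75, -0.5]
midpoint -0.625: f = -0.986328 < 0 → [-0.75, -0.625]
midpoint -0.6875: f = -0.3298 < 0 → [-0.75, -0.6875]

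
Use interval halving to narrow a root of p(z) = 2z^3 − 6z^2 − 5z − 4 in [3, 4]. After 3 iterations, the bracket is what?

[3.75, 3.875]

p(3.5) = -9.25 < 0, so the root lies in [3.5, 4]
p(3.75) = -1.65625 < 0, so the root lies in [3.75, 4]
p(3.875) = 2.902344 > 0, so the root lies in [3.75, 3.875]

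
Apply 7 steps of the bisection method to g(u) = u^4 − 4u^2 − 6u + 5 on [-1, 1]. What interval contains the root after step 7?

[0.59375, 0.609375]

g(0) = 5 > 0, so the root lies in [0, 1]
g(0.5) = 1.0625 > 0, so the root lies in [0.5, 1]
g(0.75) = -1.433594 < 0, so the root lies in [0.5, 0.75]
g(0.625) = -0.1599 < 0, so the root lies in [0.5, 0.625]
g(0.5625) = 0.4595 > 0, so the root lies in [0.5625, 0.625]
g(0.59375) = 0.1516 > 0, so the root lies in [0.59375, 0.625]
g(0.609375) = -0.0037 < 0, so the root lies in [0.59375, 0.609375]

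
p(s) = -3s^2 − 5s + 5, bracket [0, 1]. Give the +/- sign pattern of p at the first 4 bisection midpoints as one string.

+-++

midpoint 0.5: p = 1.75 > 0 → [0.5, 1]
midpoint 0.75: p = -0.4375 < 0 → [0.5, 0.75]
midpoint 0.625: p = 0.703125 > 0 → [0.625, 0.75]
midpoint 0.6875: p = 0.1445 > 0 → [0.6875, 0.75]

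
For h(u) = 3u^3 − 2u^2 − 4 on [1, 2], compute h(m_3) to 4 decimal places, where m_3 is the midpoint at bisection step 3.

0.0176

m = 1.5, h(m) = 1.625 (+); new bracket [1, 1.5]
m = 1.25, h(m) = -1.265625 (−); new bracket [1.25, 1.5]
m = 1.375, h(m) = 0.017578 (+); new bracket [1.25, 1.375]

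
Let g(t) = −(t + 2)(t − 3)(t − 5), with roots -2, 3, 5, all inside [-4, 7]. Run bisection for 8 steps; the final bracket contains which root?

-2

g(1.5) = -18.375 < 0, so the root lies in [-4, 1.5]
g(-1.25) = -19.921875 < 0, so the root lies in [-4, -1.25]
g(-2.625) = 26.806641 > 0, so the root lies in [-2.625, -1.25]
g(-1.9375) = -2.1409 < 0, so the root lies in [-2.625, -1.9375]
g(-2.28125) = 10.8152 > 0, so the root lies in [-2.28125, -1.9375]
g(-2.109375) = 3.973 > 0, so the root lies in [-2.109375, -1.9375]
g(-2.0234375) = 0.8269 > 0, so the root lies in [-2.0234375, -1.9375]
g(-1.98046875) = -0.679 < 0, so the root lies in [-2.0234375, -1.98046875]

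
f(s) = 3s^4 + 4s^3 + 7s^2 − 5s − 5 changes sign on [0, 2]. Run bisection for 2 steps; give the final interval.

[0.5, 1]

f(1) = 4 > 0, so the root lies in [0, 1]
f(0.5) = -5.0625 < 0, so the root lies in [0.5, 1]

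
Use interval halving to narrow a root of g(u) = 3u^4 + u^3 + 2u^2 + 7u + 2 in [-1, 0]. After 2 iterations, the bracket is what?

u = -0.5 gives g = -0.9375, negative; keep [-0.5, 0]
u = -0.25 gives g = 0.371094, positive; keep [-0.5, -0.25]

[-0.5, -0.25]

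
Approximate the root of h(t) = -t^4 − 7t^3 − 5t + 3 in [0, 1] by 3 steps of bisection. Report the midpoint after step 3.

h(0.5) = -0.4375 < 0, so the root lies in [0, 0.5]
h(0.25) = 1.636719 > 0, so the root lies in [0.25, 0.5]
h(0.375) = 0.736084 > 0, so the root lies in [0.375, 0.5]

0.375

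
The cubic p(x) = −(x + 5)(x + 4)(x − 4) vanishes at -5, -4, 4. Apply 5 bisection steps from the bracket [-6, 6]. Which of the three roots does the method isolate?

midpoint 0: p = 80 > 0 → [0, 6]
midpoint 3: p = 56 > 0 → [3, 6]
midpoint 4.5: p = -40.375 < 0 → [3, 4.5]
midpoint 3.75: p = 16.9531 > 0 → [3.75, 4.5]
midpoint 4.125: p = -9.2676 < 0 → [3.75, 4.125]

4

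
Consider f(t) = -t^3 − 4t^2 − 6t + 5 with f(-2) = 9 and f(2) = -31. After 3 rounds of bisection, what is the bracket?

[0.5, 1]

t = 0 gives f = 5, positive; keep [0, 2]
t = 1 gives f = -6, negative; keep [0, 1]
t = 0.5 gives f = 0.875, positive; keep [0.5, 1]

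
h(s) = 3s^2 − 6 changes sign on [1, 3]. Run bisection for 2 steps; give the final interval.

[1, 1.5]

s = 2 gives h = 6, positive; keep [1, 2]
s = 1.5 gives h = 0.75, positive; keep [1, 1.5]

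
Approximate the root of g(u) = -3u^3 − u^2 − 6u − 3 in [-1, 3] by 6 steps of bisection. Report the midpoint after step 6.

-0.4375

midpoint 1: g = -13 < 0 → [-1, 1]
midpoint 0: g = -3 < 0 → [-1, 0]
midpoint -0.5: g = 0.125 > 0 → [-0.5, 0]
midpoint -0.25: g = -1.5156 < 0 → [-0.5, -0.25]
midpoint -0.375: g = -0.7324 < 0 → [-0.5, -0.375]
midpoint -0.4375: g = -0.3152 < 0 → [-0.5, -0.4375]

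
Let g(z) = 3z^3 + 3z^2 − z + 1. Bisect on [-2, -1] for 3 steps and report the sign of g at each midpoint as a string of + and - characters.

-++

midpoint -1.5: g = -0.875 < 0 → [-1.5, -1]
midpoint -1.25: g = 1.078125 > 0 → [-1.5, -1.25]
midpoint -1.375: g = 0.248047 > 0 → [-1.5, -1.375]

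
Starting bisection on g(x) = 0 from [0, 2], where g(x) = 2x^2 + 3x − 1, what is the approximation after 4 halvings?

x = 1 gives g = 4, positive; keep [0, 1]
x = 0.5 gives g = 1, positive; keep [0, 0.5]
x = 0.25 gives g = -0.125, negative; keep [0.25, 0.5]
x = 0.375 gives g = 0.4062, positive; keep [0.25, 0.375]

0.375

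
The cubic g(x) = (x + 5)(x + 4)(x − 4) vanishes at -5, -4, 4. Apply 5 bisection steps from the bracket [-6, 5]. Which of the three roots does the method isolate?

m = -0.5, g(m) = -70.875 (−); new bracket [-0.5, 5]
m = 2.25, g(m) = -79.296875 (−); new bracket [2.25, 5]
m = 3.625, g(m) = -24.662109 (−); new bracket [3.625, 5]
m = 4.3125, g(m) = 24.1907 (+); new bracket [3.625, 4.3125]
m = 3.96875, g(m) = -2.2334 (−); new bracket [3.96875, 4.3125]

4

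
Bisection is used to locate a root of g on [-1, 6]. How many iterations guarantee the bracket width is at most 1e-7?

27

Width after n steps is 7/2^n. Need 2^n ≥ 7/1e-7 = 70000000.
2^26 = 67108864 < 70000000 ≤ 2^27 = 134217728, so n = 27.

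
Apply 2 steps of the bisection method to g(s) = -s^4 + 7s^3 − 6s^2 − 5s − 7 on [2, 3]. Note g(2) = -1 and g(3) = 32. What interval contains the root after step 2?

[2, 2.25]

m = 2.5, g(m) = 13.3125 (+); new bracket [2, 2.5]
m = 2.25, g(m) = 5.480469 (+); new bracket [2, 2.25]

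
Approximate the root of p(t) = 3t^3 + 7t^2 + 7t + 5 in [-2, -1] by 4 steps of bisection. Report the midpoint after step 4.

p(-1.5) = 0.125 > 0, so the root lies in [-2, -1.5]
p(-1.75) = -1.890625 < 0, so the root lies in [-1.75, -1.5]
p(-1.625) = -0.763672 < 0, so the root lies in [-1.625, -1.5]
p(-1.5625) = -0.2917 < 0, so the root lies in [-1.5625, -1.5]

-1.5625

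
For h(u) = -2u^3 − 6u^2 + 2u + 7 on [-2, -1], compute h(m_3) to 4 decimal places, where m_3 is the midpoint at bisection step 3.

0.0039

midpoint -1.5: h = -2.75 < 0 → [-1.5, -1]
midpoint -1.25: h = -0.96875 < 0 → [-1.25, -1]
midpoint -1.125: h = 0.003906 > 0 → [-1.25, -1.125]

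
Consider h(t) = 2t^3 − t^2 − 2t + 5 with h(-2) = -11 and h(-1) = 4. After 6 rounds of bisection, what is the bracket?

[-1.4375, -1.421875]

t = -1.5 gives h = -1, negative; keep [-1.5, -1]
t = -1.25 gives h = 2.03125, positive; keep [-1.5, -1.25]
t = -1.375 gives h = 0.660156, positive; keep [-1.5, -1.375]
t = -1.4375 gives h = -0.1323, negative; keep [-1.4375, -1.375]
t = -1.40625 gives h = 0.2731, positive; keep [-1.4375, -1.40625]
t = -1.421875 gives h = 0.0727, positive; keep [-1.4375, -1.421875]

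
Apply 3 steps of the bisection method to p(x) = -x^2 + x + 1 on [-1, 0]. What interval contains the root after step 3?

[-0.625, -0.5]

m = -0.5, p(m) = 0.25 (+); new bracket [-1, -0.5]
m = -0.75, p(m) = -0.3125 (−); new bracket [-0.75, -0.5]
m = -0.625, p(m) = -0.015625 (−); new bracket [-0.625, -0.5]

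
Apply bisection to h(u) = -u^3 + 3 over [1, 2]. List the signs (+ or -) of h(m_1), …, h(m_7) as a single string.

-+++---

midpoint 1.5: h = -0.375 < 0 → [1, 1.5]
midpoint 1.25: h = 1.046875 > 0 → [1.25, 1.5]
midpoint 1.375: h = 0.400391 > 0 → [1.375, 1.5]
midpoint 1.4375: h = 0.0295 > 0 → [1.4375, 1.5]
midpoint 1.46875: h = -0.1684 < 0 → [1.4375, 1.46875]
midpoint 1.453125: h = -0.0684 < 0 → [1.4375, 1.453125]
midpoint 1.4453125: h = -0.0192 < 0 → [1.4375, 1.4453125]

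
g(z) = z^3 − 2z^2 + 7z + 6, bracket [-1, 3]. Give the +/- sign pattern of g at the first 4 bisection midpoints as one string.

z = 1 gives g = 12, positive; keep [-1, 1]
z = 0 gives g = 6, positive; keep [-1, 0]
z = -0.5 gives g = 1.875, positive; keep [-1, -0.5]
z = -0.75 gives g = -0.7969, negative; keep [-0.75, -0.5]

+++-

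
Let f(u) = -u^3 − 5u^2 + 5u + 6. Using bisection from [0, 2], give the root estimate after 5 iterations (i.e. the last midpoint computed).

midpoint 1: f = 5 > 0 → [1, 2]
midpoint 1.5: f = -1.125 < 0 → [1, 1.5]
midpoint 1.25: f = 2.484375 > 0 → [1.25, 1.5]
midpoint 1.375: f = 0.8223 > 0 → [1.375, 1.5]
midpoint 1.4375: f = -0.115 < 0 → [1.375, 1.4375]

1.4375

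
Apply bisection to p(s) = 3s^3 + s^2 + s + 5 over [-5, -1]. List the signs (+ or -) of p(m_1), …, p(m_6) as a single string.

----++

p(-3) = -70 < 0, so the root lies in [-3, -1]
p(-2) = -17 < 0, so the root lies in [-2, -1]
p(-1.5) = -4.375 < 0, so the root lies in [-1.5, -1]
p(-1.25) = -0.5469 < 0, so the root lies in [-1.25, -1]
p(-1.125) = 0.8691 > 0, so the root lies in [-1.25, -1.125]
p(-1.1875) = 0.199 > 0, so the root lies in [-1.25, -1.1875]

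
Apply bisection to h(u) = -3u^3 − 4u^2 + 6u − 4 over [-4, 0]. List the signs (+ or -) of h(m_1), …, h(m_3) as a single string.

u = -2 gives h = -8, negative; keep [-4, -2]
u = -3 gives h = 23, positive; keep [-3, -2]
u = -2.5 gives h = 2.875, positive; keep [-2.5, -2]

-++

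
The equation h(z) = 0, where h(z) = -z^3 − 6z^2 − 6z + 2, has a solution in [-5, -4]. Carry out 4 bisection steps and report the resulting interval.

z = -4.5 gives h = -1.375, negative; keep [-5, -4.5]
z = -4.75 gives h = 2.296875, positive; keep [-4.75, -4.5]
z = -4.625 gives h = 0.337891, positive; keep [-4.625, -4.5]
z = -4.5625 gives h = -0.5486, negative; keep [-4.625, -4.5625]

[-4.625, -4.5625]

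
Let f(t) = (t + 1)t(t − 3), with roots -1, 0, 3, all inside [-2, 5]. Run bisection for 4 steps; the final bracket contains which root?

midpoint 1.5: f = -5.625 < 0 → [1.5, 5]
midpoint 3.25: f = 3.453125 > 0 → [1.5, 3.25]
midpoint 2.375: f = -5.009766 < 0 → [2.375, 3.25]
midpoint 2.8125: f = -2.0105 < 0 → [2.8125, 3.25]

3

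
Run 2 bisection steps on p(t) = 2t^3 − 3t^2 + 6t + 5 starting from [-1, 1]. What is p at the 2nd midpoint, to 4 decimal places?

1.0000

midpoint 0: p = 5 > 0 → [-1, 0]
midpoint -0.5: p = 1 > 0 → [-1, -0.5]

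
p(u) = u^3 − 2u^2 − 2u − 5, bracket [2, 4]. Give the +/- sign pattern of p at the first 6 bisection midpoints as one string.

-++-++

midpoint 3: p = -2 < 0 → [3, 4]
midpoint 3.5: p = 6.375 > 0 → [3, 3.5]
midpoint 3.25: p = 1.703125 > 0 → [3, 3.25]
midpoint 3.125: p = -0.2637 < 0 → [3.125, 3.25]
midpoint 3.1875: p = 0.6902 > 0 → [3.125, 3.1875]
midpoint 3.15625: p = 0.206 > 0 → [3.125, 3.15625]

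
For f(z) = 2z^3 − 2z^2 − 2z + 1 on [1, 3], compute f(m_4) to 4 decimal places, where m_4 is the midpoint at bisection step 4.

m = 2, f(m) = 5 (+); new bracket [1, 2]
m = 1.5, f(m) = 0.25 (+); new bracket [1, 1.5]
m = 1.25, f(m) = -0.71875 (−); new bracket [1.25, 1.5]
m = 1.375, f(m) = -0.332 (−); new bracket [1.375, 1.5]

-0.3320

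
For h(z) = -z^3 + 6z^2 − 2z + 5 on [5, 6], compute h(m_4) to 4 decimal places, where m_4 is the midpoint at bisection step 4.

h(5.5) = 9.125 > 0, so the root lies in [5.5, 6]
h(5.75) = 1.765625 > 0, so the root lies in [5.75, 6]
h(5.875) = -2.435547 < 0, so the root lies in [5.75, 5.875]
h(5.8125) = -0.2903 < 0, so the root lies in [5.75, 5.8125]

-0.2903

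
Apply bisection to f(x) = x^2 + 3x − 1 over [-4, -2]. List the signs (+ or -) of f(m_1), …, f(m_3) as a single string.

midpoint -3: f = -1 < 0 → [-4, -3]
midpoint -3.5: f = 0.75 > 0 → [-3.5, -3]
midpoint -3.25: f = -0.1875 < 0 → [-3.5, -3.25]

-+-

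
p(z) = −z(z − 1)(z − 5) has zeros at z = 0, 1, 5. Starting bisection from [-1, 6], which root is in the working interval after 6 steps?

midpoint 2.5: p = 9.375 > 0 → [2.5, 6]
midpoint 4.25: p = 10.359375 > 0 → [4.25, 6]
midpoint 5.125: p = -2.642578 < 0 → [4.25, 5.125]
midpoint 4.6875: p = 5.4016 > 0 → [4.6875, 5.125]
midpoint 4.90625: p = 1.7967 > 0 → [4.90625, 5.125]
midpoint 5.015625: p = -0.3147 < 0 → [4.90625, 5.015625]

5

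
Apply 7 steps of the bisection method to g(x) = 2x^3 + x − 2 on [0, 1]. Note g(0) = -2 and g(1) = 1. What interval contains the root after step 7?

m = 0.5, g(m) = -1.25 (−); new bracket [0.5, 1]
m = 0.75, g(m) = -0.40625 (−); new bracket [0.75, 1]
m = 0.875, g(m) = 0.214844 (+); new bracket [0.75, 0.875]
m = 0.8125, g(m) = -0.1147 (−); new bracket [0.8125, 0.875]
m = 0.84375, g(m) = 0.0451 (+); new bracket [0.8125, 0.84375]
m = 0.828125, g(m) = -0.036 (−); new bracket [0.828125, 0.84375]
m = 0.8359375, g(m) = 0.0042 (+); new bracket [0.828125, 0.8359375]

[0.828125, 0.8359375]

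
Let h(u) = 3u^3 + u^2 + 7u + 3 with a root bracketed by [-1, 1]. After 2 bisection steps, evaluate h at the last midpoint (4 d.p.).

m = 0, h(m) = 3 (+); new bracket [-1, 0]
m = -0.5, h(m) = -0.625 (−); new bracket [-0.5, 0]

-0.6250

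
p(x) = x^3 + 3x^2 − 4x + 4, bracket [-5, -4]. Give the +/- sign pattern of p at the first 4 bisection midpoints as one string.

--+-

midpoint -4.5: p = -8.375 < 0 → [-4.5, -4]
midpoint -4.25: p = -1.578125 < 0 → [-4.25, -4]
midpoint -4.125: p = 1.357422 > 0 → [-4.25, -4.125]
midpoint -4.1875: p = -0.073 < 0 → [-4.1875, -4.125]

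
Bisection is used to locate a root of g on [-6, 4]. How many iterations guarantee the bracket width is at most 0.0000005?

Width after n steps is 10/2^n. Need 2^n ≥ 10/0.0000005 = 20000000.
2^24 = 16777216 < 20000000 ≤ 2^25 = 33554432, so n = 25.

25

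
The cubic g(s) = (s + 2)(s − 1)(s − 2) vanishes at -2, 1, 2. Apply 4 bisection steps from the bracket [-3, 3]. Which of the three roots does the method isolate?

midpoint 0: g = 4 > 0 → [-3, 0]
midpoint -1.5: g = 4.375 > 0 → [-3, -1.5]
midpoint -2.25: g = -3.453125 < 0 → [-2.25, -1.5]
midpoint -1.875: g = 1.3926 > 0 → [-2.25, -1.875]

-2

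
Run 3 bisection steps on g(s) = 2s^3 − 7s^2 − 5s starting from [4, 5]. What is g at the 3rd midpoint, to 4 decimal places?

0.6445

s = 4.5 gives g = 18, positive; keep [4, 4.5]
s = 4.25 gives g = 5.84375, positive; keep [4, 4.25]
s = 4.125 gives g = 0.644531, positive; keep [4, 4.125]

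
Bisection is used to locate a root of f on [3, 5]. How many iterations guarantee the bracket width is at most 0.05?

6

Width after n steps is 2/2^n. Need 2^n ≥ 2/0.05 = 40.
2^5 = 32 < 40 ≤ 2^6 = 64, so n = 6.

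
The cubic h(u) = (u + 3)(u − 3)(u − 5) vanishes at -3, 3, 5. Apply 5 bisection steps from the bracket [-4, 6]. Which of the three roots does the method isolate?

-3

m = 1, h(m) = 32 (+); new bracket [-4, 1]
m = -1.5, h(m) = 43.875 (+); new bracket [-4, -1.5]
m = -2.75, h(m) = 11.140625 (+); new bracket [-4, -2.75]
m = -3.375, h(m) = -20.0215 (−); new bracket [-3.375, -2.75]
m = -3.0625, h(m) = -3.0549 (−); new bracket [-3.0625, -2.75]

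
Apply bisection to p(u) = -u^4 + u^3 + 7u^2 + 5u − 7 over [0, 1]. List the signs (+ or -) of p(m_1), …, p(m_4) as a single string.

-+--

p(0.5) = -2.6875 < 0, so the root lies in [0.5, 1]
p(0.75) = 0.792969 > 0, so the root lies in [0.5, 0.75]
p(0.625) = -1.049072 < 0, so the root lies in [0.625, 0.75]
p(0.6875) = -0.1524 < 0, so the root lies in [0.6875, 0.75]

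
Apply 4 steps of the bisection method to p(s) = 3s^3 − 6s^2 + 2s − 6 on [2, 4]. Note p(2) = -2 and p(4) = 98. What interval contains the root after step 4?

s = 3 gives p = 27, positive; keep [2, 3]
s = 2.5 gives p = 8.375, positive; keep [2, 2.5]
s = 2.25 gives p = 2.296875, positive; keep [2, 2.25]
s = 2.125 gives p = -0.0566, negative; keep [2.125, 2.25]

[2.125, 2.25]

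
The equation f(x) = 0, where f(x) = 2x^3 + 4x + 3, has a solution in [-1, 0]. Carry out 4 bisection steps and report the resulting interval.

[-0.6875, -0.625]

f(-0.5) = 0.75 > 0, so the root lies in [-1, -0.5]
f(-0.75) = -0.84375 < 0, so the root lies in [-0.75, -0.5]
f(-0.625) = 0.011719 > 0, so the root lies in [-0.75, -0.625]
f(-0.6875) = -0.3999 < 0, so the root lies in [-0.6875, -0.625]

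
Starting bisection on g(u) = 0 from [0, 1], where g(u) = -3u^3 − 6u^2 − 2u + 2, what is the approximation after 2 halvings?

m = 0.5, g(m) = -0.875 (−); new bracket [0, 0.5]
m = 0.25, g(m) = 1.078125 (+); new bracket [0.25, 0.5]

0.25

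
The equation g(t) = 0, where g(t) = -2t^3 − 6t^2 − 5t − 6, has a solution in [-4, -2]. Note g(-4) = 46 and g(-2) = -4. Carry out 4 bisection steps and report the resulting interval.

g(-3) = 9 > 0, so the root lies in [-3, -2]
g(-2.5) = 0.25 > 0, so the root lies in [-2.5, -2]
g(-2.25) = -2.34375 < 0, so the root lies in [-2.5, -2.25]
g(-2.375) = -1.1758 < 0, so the root lies in [-2.5, -2.375]

[-2.5, -2.375]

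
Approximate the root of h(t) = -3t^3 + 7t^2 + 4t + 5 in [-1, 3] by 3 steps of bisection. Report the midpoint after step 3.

m = 1, h(m) = 13 (+); new bracket [1, 3]
m = 2, h(m) = 17 (+); new bracket [2, 3]
m = 2.5, h(m) = 11.875 (+); new bracket [2.5, 3]

2.5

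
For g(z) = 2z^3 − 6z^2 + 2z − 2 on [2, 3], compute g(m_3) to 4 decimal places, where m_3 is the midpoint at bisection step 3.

midpoint 2.5: g = -3.25 < 0 → [2.5, 3]
midpoint 2.75: g = -0.28125 < 0 → [2.75, 3]
midpoint 2.875: g = 1.683594 > 0 → [2.75, 2.875]

1.6836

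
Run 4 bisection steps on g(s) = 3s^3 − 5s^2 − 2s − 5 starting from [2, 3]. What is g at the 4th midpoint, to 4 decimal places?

midpoint 2.5: g = 5.625 > 0 → [2, 2.5]
midpoint 2.25: g = -0.640625 < 0 → [2.25, 2.5]
midpoint 2.375: g = 2.236328 > 0 → [2.25, 2.375]
midpoint 2.3125: g = 0.7361 > 0 → [2.25, 2.3125]

0.7361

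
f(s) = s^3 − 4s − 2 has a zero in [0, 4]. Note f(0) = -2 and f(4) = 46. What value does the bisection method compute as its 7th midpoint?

f(2) = -2 < 0, so the root lies in [2, 4]
f(3) = 13 > 0, so the root lies in [2, 3]
f(2.5) = 3.625 > 0, so the root lies in [2, 2.5]
f(2.25) = 0.3906 > 0, so the root lies in [2, 2.25]
f(2.125) = -0.9043 < 0, so the root lies in [2.125, 2.25]
f(2.1875) = -0.2825 < 0, so the root lies in [2.1875, 2.25]
f(2.21875) = 0.0476 > 0, so the root lies in [2.1875, 2.21875]

2.21875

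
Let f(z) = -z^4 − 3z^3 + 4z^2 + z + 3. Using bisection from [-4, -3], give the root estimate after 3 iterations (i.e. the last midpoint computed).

-3.875

f(-3.5) = 27.0625 > 0, so the root lies in [-4, -3.5]
f(-3.75) = 15.949219 > 0, so the root lies in [-4, -3.75]
f(-3.875) = 8.275146 > 0, so the root lies in [-4, -3.875]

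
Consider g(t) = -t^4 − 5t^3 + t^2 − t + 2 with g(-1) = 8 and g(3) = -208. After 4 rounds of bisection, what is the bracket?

m = 1, g(m) = -4 (−); new bracket [-1, 1]
m = 0, g(m) = 2 (+); new bracket [0, 1]
m = 0.5, g(m) = 1.0625 (+); new bracket [0.5, 1]
m = 0.75, g(m) = -0.6133 (−); new bracket [0.5, 0.75]

[0.5, 0.75]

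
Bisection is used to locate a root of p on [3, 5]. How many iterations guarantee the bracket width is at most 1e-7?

Width after n steps is 2/2^n. Need 2^n ≥ 2/1e-7 = 20000000.
2^24 = 16777216 < 20000000 ≤ 2^25 = 33554432, so n = 25.

25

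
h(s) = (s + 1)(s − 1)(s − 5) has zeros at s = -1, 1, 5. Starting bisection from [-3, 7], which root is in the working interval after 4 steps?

s = 2 gives h = -9, negative; keep [2, 7]
s = 4.5 gives h = -9.625, negative; keep [4.5, 7]
s = 5.75 gives h = 24.046875, positive; keep [4.5, 5.75]
s = 5.125 gives h = 3.1582, positive; keep [4.5, 5.125]

5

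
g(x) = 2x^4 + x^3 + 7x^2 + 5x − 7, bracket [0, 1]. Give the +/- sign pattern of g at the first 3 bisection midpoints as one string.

-+-

midpoint 0.5: g = -2.5 < 0 → [0.5, 1]
midpoint 0.75: g = 1.742188 > 0 → [0.5, 0.75]
midpoint 0.625: g = -0.591309 < 0 → [0.625, 0.75]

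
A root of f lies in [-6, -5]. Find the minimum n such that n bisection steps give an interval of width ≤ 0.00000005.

Width after n steps is 1/2^n. Need 2^n ≥ 1/0.00000005 = 20000000.
2^24 = 16777216 < 20000000 ≤ 2^25 = 33554432, so n = 25.

25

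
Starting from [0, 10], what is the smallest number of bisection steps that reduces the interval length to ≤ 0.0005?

15

Width after n steps is 10/2^n. Need 2^n ≥ 10/0.0005 = 20000.
2^14 = 16384 < 20000 ≤ 2^15 = 32768, so n = 15.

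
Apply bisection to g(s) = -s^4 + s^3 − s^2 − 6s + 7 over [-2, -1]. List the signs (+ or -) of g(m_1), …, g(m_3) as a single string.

+-+

s = -1.5 gives g = 5.3125, positive; keep [-2, -1.5]
s = -1.75 gives g = -0.300781, negative; keep [-1.75, -1.5]
s = -1.625 gives g = 2.845459, positive; keep [-1.75, -1.625]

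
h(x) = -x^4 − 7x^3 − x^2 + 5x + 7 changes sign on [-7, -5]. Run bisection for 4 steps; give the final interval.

[-6.875, -6.75]

h(-6) = 157 > 0, so the root lies in [-7, -6]
h(-6.5) = 69.5625 > 0, so the root lies in [-7, -6.5]
h(-6.75) = 4.574219 > 0, so the root lies in [-7, -6.75]
h(-6.875) = -34.0217 < 0, so the root lies in [-6.875, -6.75]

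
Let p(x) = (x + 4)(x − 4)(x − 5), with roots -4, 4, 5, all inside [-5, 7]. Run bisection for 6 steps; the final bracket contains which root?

x = 1 gives p = 60, positive; keep [-5, 1]
x = -2 gives p = 84, positive; keep [-5, -2]
x = -3.5 gives p = 31.875, positive; keep [-5, -3.5]
x = -4.25 gives p = -19.0781, negative; keep [-4.25, -3.5]
x = -3.875 gives p = 8.7363, positive; keep [-4.25, -3.875]
x = -4.0625 gives p = -4.5667, negative; keep [-4.0625, -3.875]

-4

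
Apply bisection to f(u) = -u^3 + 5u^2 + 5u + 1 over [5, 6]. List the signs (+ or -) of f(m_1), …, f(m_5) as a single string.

f(5.5) = 13.375 > 0, so the root lies in [5.5, 6]
f(5.75) = 4.953125 > 0, so the root lies in [5.75, 6]
f(5.875) = 0.173828 > 0, so the root lies in [5.875, 6]
f(5.9375) = -2.363 < 0, so the root lies in [5.875, 5.9375]
f(5.90625) = -1.0822 < 0, so the root lies in [5.875, 5.90625]

+++--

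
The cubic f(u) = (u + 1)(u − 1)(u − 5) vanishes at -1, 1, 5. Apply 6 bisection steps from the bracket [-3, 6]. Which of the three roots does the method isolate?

f(1.5) = -4.375 < 0, so the root lies in [1.5, 6]
f(3.75) = -16.328125 < 0, so the root lies in [3.75, 6]
f(4.875) = -2.845703 < 0, so the root lies in [4.875, 6]
f(5.4375) = 12.4978 > 0, so the root lies in [4.875, 5.4375]
f(5.15625) = 3.998 > 0, so the root lies in [4.875, 5.15625]
f(5.015625) = 0.3774 > 0, so the root lies in [4.875, 5.015625]

5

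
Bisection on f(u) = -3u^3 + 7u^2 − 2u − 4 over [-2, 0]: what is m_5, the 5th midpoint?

-0.5625

f(-1) = 8 > 0, so the root lies in [-1, 0]
f(-0.5) = -0.875 < 0, so the root lies in [-1, -0.5]
f(-0.75) = 2.703125 > 0, so the root lies in [-0.75, -0.5]
f(-0.625) = 0.7168 > 0, so the root lies in [-0.625, -0.5]
f(-0.5625) = -0.1262 < 0, so the root lies in [-0.625, -0.5625]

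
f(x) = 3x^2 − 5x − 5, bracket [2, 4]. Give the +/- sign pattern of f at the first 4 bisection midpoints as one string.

++-+

f(3) = 7 > 0, so the root lies in [2, 3]
f(2.5) = 1.25 > 0, so the root lies in [2, 2.5]
f(2.25) = -1.0625 < 0, so the root lies in [2.25, 2.5]
f(2.375) = 0.0469 > 0, so the root lies in [2.25, 2.375]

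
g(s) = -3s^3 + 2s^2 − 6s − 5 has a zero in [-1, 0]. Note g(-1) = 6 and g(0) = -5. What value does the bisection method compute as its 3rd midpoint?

s = -0.5 gives g = -1.125, negative; keep [-1, -0.5]
s = -0.75 gives g = 1.890625, positive; keep [-0.75, -0.5]
s = -0.625 gives g = 0.263672, positive; keep [-0.625, -0.5]

-0.625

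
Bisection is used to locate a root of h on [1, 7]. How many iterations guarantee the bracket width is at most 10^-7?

26

Width after n steps is 6/2^n. Need 2^n ≥ 6/10^-7 = 60000000.
2^25 = 33554432 < 60000000 ≤ 2^26 = 67108864, so n = 26.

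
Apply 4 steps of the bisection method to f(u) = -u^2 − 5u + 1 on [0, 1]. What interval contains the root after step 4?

f(0.5) = -1.75 < 0, so the root lies in [0, 0.5]
f(0.25) = -0.3125 < 0, so the root lies in [0, 0.25]
f(0.125) = 0.359375 > 0, so the root lies in [0.125, 0.25]
f(0.1875) = 0.0273 > 0, so the root lies in [0.1875, 0.25]

[0.1875, 0.25]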